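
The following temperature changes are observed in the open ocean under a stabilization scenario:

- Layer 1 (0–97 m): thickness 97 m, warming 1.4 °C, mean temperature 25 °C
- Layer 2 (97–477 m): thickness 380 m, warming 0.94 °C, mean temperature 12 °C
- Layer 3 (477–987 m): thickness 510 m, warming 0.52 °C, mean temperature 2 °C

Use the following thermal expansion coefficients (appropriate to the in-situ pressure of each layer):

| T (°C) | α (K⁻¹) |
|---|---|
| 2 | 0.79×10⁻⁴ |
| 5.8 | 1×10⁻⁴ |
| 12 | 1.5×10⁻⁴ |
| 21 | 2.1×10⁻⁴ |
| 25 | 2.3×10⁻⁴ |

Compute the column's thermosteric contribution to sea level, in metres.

Layer 1 at 25 °C → α = 2.3×10⁻⁴ K⁻¹
Layer 2 at 12 °C → α = 1.5×10⁻⁴ K⁻¹
Layer 3 at 2 °C → α = 0.79×10⁻⁴ K⁻¹
0–97 m: 2.3×10⁻⁴ × 97 × 1.4 = 0.031234 m
97–477 m: 380 × 0.94 × 1.5×10⁻⁴ = 0.05358 m
510 × 0.52 × 0.79×10⁻⁴ = 0.0209508 m
Δh = 0.031234 + 0.05358 + 0.0209508 = 0.1057648 m ≈ 0.11 m

about 0.11 m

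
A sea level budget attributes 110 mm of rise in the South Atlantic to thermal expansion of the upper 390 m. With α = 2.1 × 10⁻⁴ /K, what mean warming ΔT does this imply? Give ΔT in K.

ΔT ≈ 1.34 K

ΔT = Δh/(αH) = 0.11 / (2.1×10⁻⁴ × 390) ≈ 1.343 K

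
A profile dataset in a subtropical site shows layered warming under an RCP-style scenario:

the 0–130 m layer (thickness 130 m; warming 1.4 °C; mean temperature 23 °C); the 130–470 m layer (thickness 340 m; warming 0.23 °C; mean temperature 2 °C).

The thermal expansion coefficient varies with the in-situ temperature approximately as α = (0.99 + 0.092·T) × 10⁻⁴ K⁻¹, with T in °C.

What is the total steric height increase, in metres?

0.0657 m of thermosteric rise

Layer 1: α = (0.99 + 0.092×23)×10⁻⁴ = 3.106×10⁻⁴ K⁻¹
Layer 2: α = (0.99 + 0.092×2)×10⁻⁴ = 1.174×10⁻⁴ K⁻¹
3.106×10⁻⁴ × 130 × 1.4 = 0.0565292 m
Layer 2: 1.174×10⁻⁴ × 340 × 0.23 = 0.00918068 m
Δh = 0.0565292 + 0.00918068 = 0.06570988 m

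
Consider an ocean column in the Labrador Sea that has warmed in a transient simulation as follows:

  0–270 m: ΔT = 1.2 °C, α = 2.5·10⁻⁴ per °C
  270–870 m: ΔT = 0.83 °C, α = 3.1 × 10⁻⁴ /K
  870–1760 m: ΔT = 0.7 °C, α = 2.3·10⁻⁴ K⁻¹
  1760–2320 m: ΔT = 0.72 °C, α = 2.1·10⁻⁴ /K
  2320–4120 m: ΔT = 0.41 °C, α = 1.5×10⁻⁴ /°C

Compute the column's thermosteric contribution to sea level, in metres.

Layer 1: 270 × 1.2 × 2.5×10⁻⁴ = 0.08100 m
0.83 × 3.1×10⁻⁴ × 600 = 0.15438 m
0.7 × 2.3×10⁻⁴ × 890 = 0.14329 m
Layer 4: 0.72 × 560 × 2.1×10⁻⁴ = 0.084672 m
Layer 5: 1.5×10⁻⁴ × 1800 × 0.41 = 0.11070 m
Δh = 0.08100 + 0.15438 + 0.14329 + 0.084672 + 0.11070 = 0.574042 m ≈ 0.574 m

0.574 m of thermosteric rise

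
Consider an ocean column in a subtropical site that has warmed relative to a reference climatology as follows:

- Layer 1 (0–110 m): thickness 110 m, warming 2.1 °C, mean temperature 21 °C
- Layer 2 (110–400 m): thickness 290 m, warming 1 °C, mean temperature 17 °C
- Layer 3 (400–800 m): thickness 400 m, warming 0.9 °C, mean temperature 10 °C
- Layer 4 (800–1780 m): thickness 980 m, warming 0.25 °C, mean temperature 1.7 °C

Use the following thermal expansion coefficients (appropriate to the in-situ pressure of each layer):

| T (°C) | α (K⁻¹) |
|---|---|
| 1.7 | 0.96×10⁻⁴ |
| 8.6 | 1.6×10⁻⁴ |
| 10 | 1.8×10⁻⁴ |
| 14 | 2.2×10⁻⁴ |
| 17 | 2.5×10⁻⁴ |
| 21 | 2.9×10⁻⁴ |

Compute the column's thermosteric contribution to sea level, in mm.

about 230 mm

Layer 1 at 21 °C → α = 2.9×10⁻⁴ K⁻¹
Layer 2 at 17 °C → α = 2.5×10⁻⁴ K⁻¹
Layer 3 at 10 °C → α = 1.8×10⁻⁴ K⁻¹
Layer 4 at 1.7 °C → α = 0.96×10⁻⁴ K⁻¹
Layer 1: 110 × 2.9×10⁻⁴ × 2.1 = 0.06699 m
1 × 2.5×10⁻⁴ × 290 = 0.07250 m
400 × 0.9 × 1.8×10⁻⁴ = 0.06480 m
Layer 4: 0.25 × 0.96×10⁻⁴ × 980 = 0.02352 m
Δh = 0.06699 + 0.07250 + 0.06480 + 0.02352 = 0.22781 m ≈ 230 mm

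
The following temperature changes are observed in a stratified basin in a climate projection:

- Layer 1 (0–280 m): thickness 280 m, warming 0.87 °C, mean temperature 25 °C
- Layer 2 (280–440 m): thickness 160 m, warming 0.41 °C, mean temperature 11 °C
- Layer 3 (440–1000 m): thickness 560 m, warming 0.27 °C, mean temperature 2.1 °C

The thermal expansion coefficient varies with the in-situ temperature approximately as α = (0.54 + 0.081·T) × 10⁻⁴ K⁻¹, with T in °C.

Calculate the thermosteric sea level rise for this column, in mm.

Layer 1: α = (0.54 + 0.081×25)×10⁻⁴ = 2.565×10⁻⁴ K⁻¹
Layer 2: α = (0.54 + 0.081×11)×10⁻⁴ = 1.431×10⁻⁴ K⁻¹
Layer 3: α = (0.54 + 0.081×2.1)×10⁻⁴ = 0.7101×10⁻⁴ K⁻¹
0–280 m: 280 × 2.565×10⁻⁴ × 0.87 = 0.0624834 m
280–440 m: 0.41 × 1.431×10⁻⁴ × 160 = 0.00938736 m
0.7101×10⁻⁴ × 560 × 0.27 = 0.010736712 m
Δh = 0.0624834 + 0.00938736 + 0.010736712 = 0.082607472 m

Δh = 83 mm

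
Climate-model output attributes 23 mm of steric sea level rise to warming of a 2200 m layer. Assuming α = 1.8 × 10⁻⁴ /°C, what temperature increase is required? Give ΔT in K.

about 0.0581 K

ΔT = Δh/(αH) = 0.023 / (1.8×10⁻⁴ × 2200) ≈ 0.05808 K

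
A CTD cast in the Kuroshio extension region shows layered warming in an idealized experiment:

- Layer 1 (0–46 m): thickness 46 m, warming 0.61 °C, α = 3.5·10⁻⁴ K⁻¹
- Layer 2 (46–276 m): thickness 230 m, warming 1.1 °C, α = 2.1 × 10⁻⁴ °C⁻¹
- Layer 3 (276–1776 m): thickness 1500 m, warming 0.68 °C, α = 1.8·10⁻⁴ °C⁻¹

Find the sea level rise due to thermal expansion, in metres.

Δh ≈ 0.247 m

0.61 × 3.5×10⁻⁴ × 46 = 0.009821 m
Layer 2: 2.1×10⁻⁴ × 1.1 × 230 = 0.05313 m
276–1776 m: 1.8×10⁻⁴ × 1500 × 0.68 = 0.18360 m
Δh = 0.009821 + 0.05313 + 0.18360 = 0.246551 m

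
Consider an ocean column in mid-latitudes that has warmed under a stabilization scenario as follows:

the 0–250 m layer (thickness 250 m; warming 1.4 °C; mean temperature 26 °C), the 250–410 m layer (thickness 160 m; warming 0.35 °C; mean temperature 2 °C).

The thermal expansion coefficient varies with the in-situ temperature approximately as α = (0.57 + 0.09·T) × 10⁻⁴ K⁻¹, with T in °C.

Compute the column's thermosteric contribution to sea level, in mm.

106 mm

Layer 1: α = (0.57 + 0.09×26)×10⁻⁴ = 2.91×10⁻⁴ K⁻¹
Layer 2: α = (0.57 + 0.09×2)×10⁻⁴ = 0.75×10⁻⁴ K⁻¹
2.91×10⁻⁴ × 250 × 1.4 = 0.10185 m
250–410 m: 0.35 × 160 × 0.75×10⁻⁴ = 0.00420 m
Δh = 0.10185 + 0.00420 = 0.10605 m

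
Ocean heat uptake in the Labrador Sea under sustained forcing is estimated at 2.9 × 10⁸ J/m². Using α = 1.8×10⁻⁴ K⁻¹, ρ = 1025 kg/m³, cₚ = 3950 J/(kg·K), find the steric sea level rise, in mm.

12.9 mm of thermosteric rise

Δh = αQ/(ρcₚ) = 1.8×10⁻⁴ × 2.9×10⁸ / (1025 × 3950) ≈ 0.012893 m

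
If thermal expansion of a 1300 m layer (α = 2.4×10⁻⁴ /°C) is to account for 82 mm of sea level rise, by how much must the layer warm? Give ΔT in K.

0.26 K

ΔT = Δh/(αH) = 0.082 / (2.4×10⁻⁴ × 1300) ≈ 0.2628 K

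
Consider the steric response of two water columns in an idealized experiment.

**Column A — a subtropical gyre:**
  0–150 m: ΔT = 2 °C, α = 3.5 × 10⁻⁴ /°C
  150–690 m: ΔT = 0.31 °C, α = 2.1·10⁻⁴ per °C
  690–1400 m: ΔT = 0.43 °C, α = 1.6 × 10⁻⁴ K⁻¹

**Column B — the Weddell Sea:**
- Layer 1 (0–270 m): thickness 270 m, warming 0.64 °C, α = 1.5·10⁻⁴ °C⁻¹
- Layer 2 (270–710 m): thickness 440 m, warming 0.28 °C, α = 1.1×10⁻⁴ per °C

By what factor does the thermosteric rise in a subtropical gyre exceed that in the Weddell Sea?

≈ 4.8×

A 3.5×10⁻⁴ × 2 × 150 = 0.10500 m
A 150–690 m: 0.31 × 2.1×10⁻⁴ × 540 = 0.035154 m
A 690–1400 m: 710 × 0.43 × 1.6×10⁻⁴ = 0.048848 m
A total: 0.189002 m
B 0–270 m: 270 × 0.64 × 1.5×10⁻⁴ = 0.02592 m
B 0.28 × 1.1×10⁻⁴ × 440 = 0.013552 m
B total: 0.039472 m
Ratio: 0.189002 / 0.039472 ≈ 4.788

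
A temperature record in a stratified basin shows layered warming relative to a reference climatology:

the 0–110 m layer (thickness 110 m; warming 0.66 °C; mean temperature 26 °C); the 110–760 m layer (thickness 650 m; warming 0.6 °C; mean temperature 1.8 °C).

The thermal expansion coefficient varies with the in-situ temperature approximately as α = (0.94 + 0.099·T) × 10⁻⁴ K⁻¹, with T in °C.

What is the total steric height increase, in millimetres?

Layer 1: α = (0.94 + 0.099×26)×10⁻⁴ = 3.514×10⁻⁴ K⁻¹
Layer 2: α = (0.94 + 0.099×1.8)×10⁻⁴ = 1.1182×10⁻⁴ K⁻¹
0–110 m: 3.514×10⁻⁴ × 0.66 × 110 = 0.02551164 m
110–760 m: 650 × 0.6 × 1.1182×10⁻⁴ = 0.0436098 m
Δh = 0.02551164 + 0.0436098 = 0.06912144 m

69.1 mm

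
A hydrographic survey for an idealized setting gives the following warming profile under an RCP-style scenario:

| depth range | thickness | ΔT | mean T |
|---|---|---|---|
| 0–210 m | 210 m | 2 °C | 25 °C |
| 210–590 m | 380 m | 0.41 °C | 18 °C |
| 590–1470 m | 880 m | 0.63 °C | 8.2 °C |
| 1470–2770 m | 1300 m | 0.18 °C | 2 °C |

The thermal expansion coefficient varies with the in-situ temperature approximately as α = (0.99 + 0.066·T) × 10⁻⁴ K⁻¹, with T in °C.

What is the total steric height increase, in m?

Layer 1: α = (0.99 + 0.066×25)×10⁻⁴ = 2.64×10⁻⁴ K⁻¹
Layer 2: α = (0.99 + 0.066×18)×10⁻⁴ = 2.178×10⁻⁴ K⁻¹
Layer 3: α = (0.99 + 0.066×8.2)×10⁻⁴ = 1.5312×10⁻⁴ K⁻¹
Layer 4: α = (0.99 + 0.066×2)×10⁻⁴ = 1.122×10⁻⁴ K⁻¹
0–210 m: 210 × 2 × 2.64×10⁻⁴ = 0.11088 m
Layer 2: 0.41 × 2.178×10⁻⁴ × 380 = 0.03393324 m
590–1470 m: 880 × 0.63 × 1.5312×10⁻⁴ = 0.084889728 m
1.122×10⁻⁴ × 0.18 × 1300 = 0.0262548 m
Δh = 0.11088 + 0.03393324 + 0.084889728 + 0.0262548 = 0.255957768 m

about 0.256 m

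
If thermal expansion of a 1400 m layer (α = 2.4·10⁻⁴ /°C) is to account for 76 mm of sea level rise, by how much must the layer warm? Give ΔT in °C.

about 0.23 °C

ΔT = Δh/(αH) = 0.076 / (2.4×10⁻⁴ × 1400) ≈ 0.2262 °C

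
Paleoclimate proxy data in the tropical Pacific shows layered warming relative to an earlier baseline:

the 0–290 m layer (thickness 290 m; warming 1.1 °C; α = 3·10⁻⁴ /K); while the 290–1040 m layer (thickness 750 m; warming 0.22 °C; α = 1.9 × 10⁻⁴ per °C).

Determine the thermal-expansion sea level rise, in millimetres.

290 × 3×10⁻⁴ × 1.1 = 0.09570 m
Layer 2: 0.22 × 750 × 1.9×10⁻⁴ = 0.03135 m
Δh = 0.09570 + 0.03135 = 0.12705 m ≈ 130 mm

about 130 mm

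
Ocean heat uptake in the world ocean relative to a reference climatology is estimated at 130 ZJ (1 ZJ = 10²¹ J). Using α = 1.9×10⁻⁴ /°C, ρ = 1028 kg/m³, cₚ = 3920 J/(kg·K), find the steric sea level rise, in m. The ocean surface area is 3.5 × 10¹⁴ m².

about 0.018 m

Per unit area: Q = 130×10²¹ / (3.5×10¹⁴) ≈ 3.714×10⁸ J/m²
Δh = αQ/(ρcₚ) = 1.9×10⁻⁴ × 3.714×10⁸ / (1028 × 3920) ≈ 0.017511 m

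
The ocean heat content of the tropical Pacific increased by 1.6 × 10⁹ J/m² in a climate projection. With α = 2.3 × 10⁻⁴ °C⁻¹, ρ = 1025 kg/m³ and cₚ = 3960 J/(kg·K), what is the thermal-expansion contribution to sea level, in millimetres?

Δh = 90.7 mm

Δh = αQ/(ρcₚ) = 2.3×10⁻⁴ × 1.6×10⁹ / (1025 × 3960) ≈ 0.090663 m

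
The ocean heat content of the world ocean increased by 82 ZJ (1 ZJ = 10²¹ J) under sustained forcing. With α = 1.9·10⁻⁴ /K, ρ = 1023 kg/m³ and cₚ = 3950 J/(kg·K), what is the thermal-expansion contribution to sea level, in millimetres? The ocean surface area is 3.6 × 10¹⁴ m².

Per unit area: Q = 82×10²¹ / (3.6×10¹⁴) ≈ 2.278×10⁸ J/m²
Δh = αQ/(ρcₚ) = 1.9×10⁻⁴ × 2.278×10⁸ / (1023 × 3950) ≈ 0.010711 m

10.7 mm of thermosteric rise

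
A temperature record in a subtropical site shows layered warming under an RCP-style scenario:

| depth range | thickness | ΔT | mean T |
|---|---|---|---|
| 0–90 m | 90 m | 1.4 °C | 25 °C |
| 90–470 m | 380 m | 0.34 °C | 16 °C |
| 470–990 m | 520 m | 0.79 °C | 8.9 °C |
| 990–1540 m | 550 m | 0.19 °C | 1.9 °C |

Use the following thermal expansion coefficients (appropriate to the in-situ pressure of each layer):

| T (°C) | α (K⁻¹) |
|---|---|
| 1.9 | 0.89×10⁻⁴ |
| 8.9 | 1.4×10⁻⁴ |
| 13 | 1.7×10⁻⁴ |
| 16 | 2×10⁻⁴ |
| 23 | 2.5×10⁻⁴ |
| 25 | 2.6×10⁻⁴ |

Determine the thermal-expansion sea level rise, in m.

0.125 m of thermosteric rise

Layer 1 at 25 °C → α = 2.6×10⁻⁴ K⁻¹
Layer 2 at 16 °C → α = 2×10⁻⁴ K⁻¹
Layer 3 at 8.9 °C → α = 1.4×10⁻⁴ K⁻¹
Layer 4 at 1.9 °C → α = 0.89×10⁻⁴ K⁻¹
0–90 m: 1.4 × 2.6×10⁻⁴ × 90 = 0.03276 m
90–470 m: 380 × 2×10⁻⁴ × 0.34 = 0.02584 m
1.4×10⁻⁴ × 0.79 × 520 = 0.057512 m
Layer 4: 0.89×10⁻⁴ × 0.19 × 550 = 0.0093005 m
Δh = 0.03276 + 0.02584 + 0.057512 + 0.0093005 = 0.1254125 m ≈ 0.125 m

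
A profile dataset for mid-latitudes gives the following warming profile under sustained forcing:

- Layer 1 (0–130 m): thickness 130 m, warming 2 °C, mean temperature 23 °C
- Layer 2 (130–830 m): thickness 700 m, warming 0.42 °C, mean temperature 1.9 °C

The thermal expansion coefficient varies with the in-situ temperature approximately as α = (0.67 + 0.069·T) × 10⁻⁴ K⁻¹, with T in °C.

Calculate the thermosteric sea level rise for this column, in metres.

about 0.0822 m

Layer 1: α = (0.67 + 0.069×23)×10⁻⁴ = 2.257×10⁻⁴ K⁻¹
Layer 2: α = (0.67 + 0.069×1.9)×10⁻⁴ = 0.8011×10⁻⁴ K⁻¹
Layer 1: 130 × 2 × 2.257×10⁻⁴ = 0.058682 m
700 × 0.8011×10⁻⁴ × 0.42 = 0.02355234 m
Δh = 0.058682 + 0.02355234 = 0.08223434 m ≈ 0.0822 m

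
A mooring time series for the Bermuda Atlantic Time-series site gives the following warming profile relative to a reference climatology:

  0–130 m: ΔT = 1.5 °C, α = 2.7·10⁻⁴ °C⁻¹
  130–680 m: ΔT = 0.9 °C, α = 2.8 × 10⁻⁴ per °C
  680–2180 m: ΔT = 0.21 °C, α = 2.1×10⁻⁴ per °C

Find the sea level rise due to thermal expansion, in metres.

130 × 1.5 × 2.7×10⁻⁴ = 0.05265 m
Layer 2: 0.9 × 2.8×10⁻⁴ × 550 = 0.13860 m
1500 × 0.21 × 2.1×10⁻⁴ = 0.06615 m
Δh = 0.05265 + 0.13860 + 0.06615 = 0.25740 m ≈ 0.26 m

Δh = 0.26 m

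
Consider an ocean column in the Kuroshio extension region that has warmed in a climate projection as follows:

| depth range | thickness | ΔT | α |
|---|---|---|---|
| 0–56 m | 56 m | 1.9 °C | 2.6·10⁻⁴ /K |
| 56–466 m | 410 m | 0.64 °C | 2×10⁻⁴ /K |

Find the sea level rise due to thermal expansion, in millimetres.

Δh ≈ 80 mm

0–56 m: 2.6×10⁻⁴ × 56 × 1.9 = 0.027664 m
56–466 m: 2×10⁻⁴ × 410 × 0.64 = 0.05248 m
Δh = 0.027664 + 0.05248 = 0.080144 m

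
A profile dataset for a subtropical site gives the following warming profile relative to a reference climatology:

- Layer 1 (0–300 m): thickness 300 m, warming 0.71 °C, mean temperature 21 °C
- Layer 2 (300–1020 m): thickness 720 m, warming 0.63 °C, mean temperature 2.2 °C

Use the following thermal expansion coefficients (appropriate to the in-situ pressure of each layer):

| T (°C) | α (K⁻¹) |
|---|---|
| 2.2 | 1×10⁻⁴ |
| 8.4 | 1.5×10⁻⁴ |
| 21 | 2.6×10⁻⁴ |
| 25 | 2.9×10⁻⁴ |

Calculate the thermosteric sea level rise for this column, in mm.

Layer 1 at 21 °C → α = 2.6×10⁻⁴ K⁻¹
Layer 2 at 2.2 °C → α = 1×10⁻⁴ K⁻¹
Layer 1: 300 × 0.71 × 2.6×10⁻⁴ = 0.05538 m
300–1020 m: 1×10⁻⁴ × 720 × 0.63 = 0.04536 m
Δh = 0.05538 + 0.04536 = 0.10074 m

Δh = 101 mm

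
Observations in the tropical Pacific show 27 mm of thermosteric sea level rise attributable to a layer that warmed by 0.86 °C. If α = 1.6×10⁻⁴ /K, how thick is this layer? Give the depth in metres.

H = Δh/(αΔT) = 0.027 / (1.6×10⁻⁴ × 0.86) ≈ 196.2 m

196 m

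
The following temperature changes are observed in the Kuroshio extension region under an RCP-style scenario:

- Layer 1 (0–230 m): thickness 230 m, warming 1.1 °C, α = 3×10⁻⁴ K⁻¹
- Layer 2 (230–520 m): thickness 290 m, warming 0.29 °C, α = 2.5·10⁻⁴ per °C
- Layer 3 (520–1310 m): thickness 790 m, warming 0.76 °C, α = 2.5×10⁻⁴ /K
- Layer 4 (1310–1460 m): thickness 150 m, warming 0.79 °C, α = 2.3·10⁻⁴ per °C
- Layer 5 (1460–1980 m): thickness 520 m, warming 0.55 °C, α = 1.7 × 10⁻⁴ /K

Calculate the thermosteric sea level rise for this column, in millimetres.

Δh ≈ 323 mm

Layer 1: 3×10⁻⁴ × 1.1 × 230 = 0.07590 m
Layer 2: 290 × 0.29 × 2.5×10⁻⁴ = 0.021025 m
520–1310 m: 790 × 2.5×10⁻⁴ × 0.76 = 0.15010 m
Layer 4: 150 × 2.3×10⁻⁴ × 0.79 = 0.027255 m
1460–1980 m: 0.55 × 520 × 1.7×10⁻⁴ = 0.04862 m
Δh = 0.07590 + 0.021025 + 0.15010 + 0.027255 + 0.04862 = 0.32290 m ≈ 323 mm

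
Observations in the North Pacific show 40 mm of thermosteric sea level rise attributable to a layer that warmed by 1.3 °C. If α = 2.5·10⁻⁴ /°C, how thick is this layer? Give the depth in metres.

about 123 m

H = Δh/(αΔT) = 0.04 / (2.5×10⁻⁴ × 1.3) ≈ 123.1 m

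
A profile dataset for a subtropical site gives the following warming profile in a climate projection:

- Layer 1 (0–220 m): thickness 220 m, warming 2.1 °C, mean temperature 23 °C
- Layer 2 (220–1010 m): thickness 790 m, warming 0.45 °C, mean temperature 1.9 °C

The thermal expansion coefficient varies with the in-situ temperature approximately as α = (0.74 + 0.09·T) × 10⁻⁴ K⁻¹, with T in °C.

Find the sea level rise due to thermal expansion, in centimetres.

16.2 cm of thermosteric rise

Layer 1: α = (0.74 + 0.09×23)×10⁻⁴ = 2.81×10⁻⁴ K⁻¹
Layer 2: α = (0.74 + 0.09×1.9)×10⁻⁴ = 0.911×10⁻⁴ K⁻¹
2.81×10⁻⁴ × 2.1 × 220 = 0.129822 m
0.45 × 790 × 0.911×10⁻⁴ = 0.03238605 m
Δh = 0.129822 + 0.03238605 = 0.16220805 m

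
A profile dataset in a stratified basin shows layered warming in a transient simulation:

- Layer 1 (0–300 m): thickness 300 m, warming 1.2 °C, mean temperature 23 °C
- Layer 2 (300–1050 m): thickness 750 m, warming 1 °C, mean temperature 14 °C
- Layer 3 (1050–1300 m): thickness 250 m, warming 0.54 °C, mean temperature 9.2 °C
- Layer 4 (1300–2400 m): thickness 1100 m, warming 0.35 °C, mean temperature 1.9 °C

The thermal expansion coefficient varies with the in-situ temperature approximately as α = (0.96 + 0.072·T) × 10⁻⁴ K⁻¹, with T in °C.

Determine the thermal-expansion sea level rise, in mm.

Layer 1: α = (0.96 + 0.072×23)×10⁻⁴ = 2.616×10⁻⁴ K⁻¹
Layer 2: α = (0.96 + 0.072×14)×10⁻⁴ = 1.968×10⁻⁴ K⁻¹
Layer 3: α = (0.96 + 0.072×9.2)×10⁻⁴ = 1.6224×10⁻⁴ K⁻¹
Layer 4: α = (0.96 + 0.072×1.9)×10⁻⁴ = 1.0968×10⁻⁴ K⁻¹
0–300 m: 300 × 1.2 × 2.616×10⁻⁴ = 0.094176 m
Layer 2: 1 × 750 × 1.968×10⁻⁴ = 0.14760 m
1.6224×10⁻⁴ × 250 × 0.54 = 0.0219024 m
Layer 4: 1100 × 1.0968×10⁻⁴ × 0.35 = 0.0422268 m
Δh = 0.094176 + 0.14760 + 0.0219024 + 0.0422268 = 0.3059052 m ≈ 310 mm

Δh = 310 mm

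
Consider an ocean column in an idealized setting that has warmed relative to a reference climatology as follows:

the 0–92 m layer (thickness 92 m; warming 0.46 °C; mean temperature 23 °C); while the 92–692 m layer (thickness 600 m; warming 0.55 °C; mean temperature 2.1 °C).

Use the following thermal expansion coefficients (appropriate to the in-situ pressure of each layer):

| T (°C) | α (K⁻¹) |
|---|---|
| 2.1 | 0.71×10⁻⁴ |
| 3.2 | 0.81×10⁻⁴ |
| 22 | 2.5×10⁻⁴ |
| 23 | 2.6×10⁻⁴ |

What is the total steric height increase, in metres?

Layer 1 at 23 °C → α = 2.6×10⁻⁴ K⁻¹
Layer 2 at 2.1 °C → α = 0.71×10⁻⁴ K⁻¹
2.6×10⁻⁴ × 92 × 0.46 = 0.0110032 m
0.71×10⁻⁴ × 600 × 0.55 = 0.02343 m
Δh = 0.0110032 + 0.02343 = 0.0344332 m ≈ 0.034 m

0.034 m of thermosteric rise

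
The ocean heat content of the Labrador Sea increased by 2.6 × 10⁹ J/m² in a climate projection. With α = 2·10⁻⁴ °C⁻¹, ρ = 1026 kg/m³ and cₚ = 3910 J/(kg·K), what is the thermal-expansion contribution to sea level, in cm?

13 cm of thermosteric rise

Δh = αQ/(ρcₚ) = 2×10⁻⁴ × 2.6×10⁹ / (1026 × 3910) ≈ 0.12962 m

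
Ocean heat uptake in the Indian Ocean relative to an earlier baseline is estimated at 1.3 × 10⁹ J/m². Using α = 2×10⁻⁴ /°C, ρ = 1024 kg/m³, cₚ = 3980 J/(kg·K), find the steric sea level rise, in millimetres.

Δh = 63.8 mm

Δh = αQ/(ρcₚ) = 2×10⁻⁴ × 1.3×10⁹ / (1024 × 3980) ≈ 0.063796 m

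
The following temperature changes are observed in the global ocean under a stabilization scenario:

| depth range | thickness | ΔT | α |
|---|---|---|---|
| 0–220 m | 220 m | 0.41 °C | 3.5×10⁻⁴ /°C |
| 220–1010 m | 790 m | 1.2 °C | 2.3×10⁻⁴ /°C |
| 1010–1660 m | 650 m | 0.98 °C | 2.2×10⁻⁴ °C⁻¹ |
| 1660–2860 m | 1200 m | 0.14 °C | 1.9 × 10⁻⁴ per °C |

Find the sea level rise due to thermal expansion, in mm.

0–220 m: 220 × 0.41 × 3.5×10⁻⁴ = 0.03157 m
Layer 2: 2.3×10⁻⁴ × 790 × 1.2 = 0.21804 m
Layer 3: 650 × 0.98 × 2.2×10⁻⁴ = 0.14014 m
1660–2860 m: 1200 × 1.9×10⁻⁴ × 0.14 = 0.03192 m
Δh = 0.03157 + 0.21804 + 0.14014 + 0.03192 = 0.42167 m

Δh = 422 mm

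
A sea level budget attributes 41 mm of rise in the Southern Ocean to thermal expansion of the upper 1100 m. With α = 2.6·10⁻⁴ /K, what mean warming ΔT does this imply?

0.143 K

ΔT = Δh/(αH) = 0.041 / (2.6×10⁻⁴ × 1100) ≈ 0.1434 K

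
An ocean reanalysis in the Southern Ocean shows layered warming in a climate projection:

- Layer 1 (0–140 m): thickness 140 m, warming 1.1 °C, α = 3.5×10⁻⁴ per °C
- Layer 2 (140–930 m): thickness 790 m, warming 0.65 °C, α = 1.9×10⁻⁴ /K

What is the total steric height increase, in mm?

0–140 m: 3.5×10⁻⁴ × 140 × 1.1 = 0.05390 m
0.65 × 790 × 1.9×10⁻⁴ = 0.097565 m
Δh = 0.05390 + 0.097565 = 0.151465 m

Δh = 151 mm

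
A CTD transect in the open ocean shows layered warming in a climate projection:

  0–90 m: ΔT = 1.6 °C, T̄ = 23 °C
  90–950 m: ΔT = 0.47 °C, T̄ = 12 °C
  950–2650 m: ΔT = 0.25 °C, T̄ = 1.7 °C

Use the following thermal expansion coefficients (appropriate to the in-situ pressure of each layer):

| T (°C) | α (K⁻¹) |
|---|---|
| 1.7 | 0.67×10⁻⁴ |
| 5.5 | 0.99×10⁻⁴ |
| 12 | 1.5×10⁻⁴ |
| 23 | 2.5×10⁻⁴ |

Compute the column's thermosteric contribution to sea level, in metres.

Layer 1 at 23 °C → α = 2.5×10⁻⁴ K⁻¹
Layer 2 at 12 °C → α = 1.5×10⁻⁴ K⁻¹
Layer 3 at 1.7 °C → α = 0.67×10⁻⁴ K⁻¹
0–90 m: 90 × 1.6 × 2.5×10⁻⁴ = 0.03600 m
Layer 2: 0.47 × 860 × 1.5×10⁻⁴ = 0.06063 m
950–2650 m: 1700 × 0.25 × 0.67×10⁻⁴ = 0.028475 m
Δh = 0.03600 + 0.06063 + 0.028475 = 0.125105 m ≈ 0.125 m

about 0.125 m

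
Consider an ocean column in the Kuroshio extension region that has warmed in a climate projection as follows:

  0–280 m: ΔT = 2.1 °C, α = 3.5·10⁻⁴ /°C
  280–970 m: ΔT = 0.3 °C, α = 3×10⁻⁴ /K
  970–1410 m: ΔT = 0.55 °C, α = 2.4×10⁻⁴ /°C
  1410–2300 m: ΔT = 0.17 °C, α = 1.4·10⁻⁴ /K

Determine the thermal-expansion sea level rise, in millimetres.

347 mm

Layer 1: 3.5×10⁻⁴ × 280 × 2.1 = 0.20580 m
Layer 2: 0.3 × 3×10⁻⁴ × 690 = 0.06210 m
970–1410 m: 2.4×10⁻⁴ × 440 × 0.55 = 0.05808 m
1.4×10⁻⁴ × 0.17 × 890 = 0.021182 m
Δh = 0.20580 + 0.06210 + 0.05808 + 0.021182 = 0.347162 m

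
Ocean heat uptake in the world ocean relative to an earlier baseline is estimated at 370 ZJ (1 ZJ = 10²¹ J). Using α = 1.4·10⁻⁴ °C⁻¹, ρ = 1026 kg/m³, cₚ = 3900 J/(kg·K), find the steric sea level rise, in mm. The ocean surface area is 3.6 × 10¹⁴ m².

Δh = 36.0 mm

Per unit area: Q = 370×10²¹ / (3.6×10¹⁴) ≈ 1.028×10⁹ J/m²
Δh = αQ/(ρcₚ) = 1.4×10⁻⁴ × 1.028×10⁹ / (1026 × 3900) ≈ 0.035967 m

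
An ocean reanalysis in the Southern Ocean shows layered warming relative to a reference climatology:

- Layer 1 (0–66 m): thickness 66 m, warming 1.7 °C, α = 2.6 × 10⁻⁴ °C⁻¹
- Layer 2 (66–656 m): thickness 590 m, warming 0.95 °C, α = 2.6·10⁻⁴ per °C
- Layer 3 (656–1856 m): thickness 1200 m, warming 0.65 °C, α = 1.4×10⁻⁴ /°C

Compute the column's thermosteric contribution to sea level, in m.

0.284 m

1.7 × 66 × 2.6×10⁻⁴ = 0.029172 m
0.95 × 2.6×10⁻⁴ × 590 = 0.14573 m
656–1856 m: 1.4×10⁻⁴ × 0.65 × 1200 = 0.10920 m
Δh = 0.029172 + 0.14573 + 0.10920 = 0.284102 m ≈ 0.284 m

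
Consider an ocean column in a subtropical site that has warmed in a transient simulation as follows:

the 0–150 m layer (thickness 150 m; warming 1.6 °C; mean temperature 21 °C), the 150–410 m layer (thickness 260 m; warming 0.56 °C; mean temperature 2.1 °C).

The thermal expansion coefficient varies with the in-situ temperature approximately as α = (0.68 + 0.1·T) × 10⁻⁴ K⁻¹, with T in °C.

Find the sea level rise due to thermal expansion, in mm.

Δh ≈ 79.7 mm

Layer 1: α = (0.68 + 0.1×21)×10⁻⁴ = 2.78×10⁻⁴ K⁻¹
Layer 2: α = (0.68 + 0.1×2.1)×10⁻⁴ = 0.89×10⁻⁴ K⁻¹
1.6 × 2.78×10⁻⁴ × 150 = 0.06672 m
Layer 2: 0.56 × 0.89×10⁻⁴ × 260 = 0.0129584 m
Δh = 0.06672 + 0.0129584 = 0.0796784 m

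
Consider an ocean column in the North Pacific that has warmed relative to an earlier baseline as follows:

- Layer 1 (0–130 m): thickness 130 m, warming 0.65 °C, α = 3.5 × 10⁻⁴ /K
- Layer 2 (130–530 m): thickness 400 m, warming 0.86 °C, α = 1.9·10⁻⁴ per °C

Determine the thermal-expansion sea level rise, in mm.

94.9 mm of thermosteric rise

130 × 0.65 × 3.5×10⁻⁴ = 0.029575 m
Layer 2: 400 × 0.86 × 1.9×10⁻⁴ = 0.06536 m
Δh = 0.029575 + 0.06536 = 0.094935 m ≈ 94.9 mm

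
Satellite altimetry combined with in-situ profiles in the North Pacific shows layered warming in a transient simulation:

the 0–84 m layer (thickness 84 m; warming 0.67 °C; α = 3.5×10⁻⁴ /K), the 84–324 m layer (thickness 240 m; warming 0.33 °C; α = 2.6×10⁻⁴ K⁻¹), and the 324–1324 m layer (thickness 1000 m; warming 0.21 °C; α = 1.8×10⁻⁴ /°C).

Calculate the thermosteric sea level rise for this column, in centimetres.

Layer 1: 3.5×10⁻⁴ × 84 × 0.67 = 0.019698 m
0.33 × 240 × 2.6×10⁻⁴ = 0.020592 m
1.8×10⁻⁴ × 0.21 × 1000 = 0.03780 m
Δh = 0.019698 + 0.020592 + 0.03780 = 0.07809 m

Δh ≈ 7.8 cm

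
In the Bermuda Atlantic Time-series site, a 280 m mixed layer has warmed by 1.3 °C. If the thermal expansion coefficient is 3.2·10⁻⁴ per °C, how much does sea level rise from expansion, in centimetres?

Δh = αΔT·H = 3.2×10⁻⁴ × 1.3 × 280 = 0.11648 m

12 cm of thermosteric rise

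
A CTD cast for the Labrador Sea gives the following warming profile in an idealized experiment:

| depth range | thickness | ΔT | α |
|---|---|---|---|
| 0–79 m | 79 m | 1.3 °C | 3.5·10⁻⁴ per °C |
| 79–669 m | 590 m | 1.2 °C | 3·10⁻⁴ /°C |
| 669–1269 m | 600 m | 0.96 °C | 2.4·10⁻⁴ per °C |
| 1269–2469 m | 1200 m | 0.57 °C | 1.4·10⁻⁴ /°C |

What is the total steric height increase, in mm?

0–79 m: 79 × 3.5×10⁻⁴ × 1.3 = 0.035945 m
79–669 m: 590 × 1.2 × 3×10⁻⁴ = 0.21240 m
Layer 3: 2.4×10⁻⁴ × 600 × 0.96 = 0.13824 m
1200 × 1.4×10⁻⁴ × 0.57 = 0.09576 m
Δh = 0.035945 + 0.21240 + 0.13824 + 0.09576 = 0.482345 m ≈ 482 mm

about 482 mm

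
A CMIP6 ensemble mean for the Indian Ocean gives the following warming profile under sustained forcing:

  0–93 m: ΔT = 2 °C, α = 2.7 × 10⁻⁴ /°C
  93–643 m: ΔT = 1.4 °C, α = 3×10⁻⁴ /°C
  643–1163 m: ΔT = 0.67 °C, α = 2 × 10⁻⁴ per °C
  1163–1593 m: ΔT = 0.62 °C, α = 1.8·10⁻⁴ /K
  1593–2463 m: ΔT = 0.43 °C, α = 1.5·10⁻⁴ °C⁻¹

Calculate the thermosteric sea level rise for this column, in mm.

Δh = 455 mm

2 × 93 × 2.7×10⁻⁴ = 0.05022 m
Layer 2: 3×10⁻⁴ × 1.4 × 550 = 0.23100 m
0.67 × 520 × 2×10⁻⁴ = 0.06968 m
0.62 × 430 × 1.8×10⁻⁴ = 0.047988 m
1.5×10⁻⁴ × 0.43 × 870 = 0.056115 m
Δh = 0.05022 + 0.23100 + 0.06968 + 0.047988 + 0.056115 = 0.455003 m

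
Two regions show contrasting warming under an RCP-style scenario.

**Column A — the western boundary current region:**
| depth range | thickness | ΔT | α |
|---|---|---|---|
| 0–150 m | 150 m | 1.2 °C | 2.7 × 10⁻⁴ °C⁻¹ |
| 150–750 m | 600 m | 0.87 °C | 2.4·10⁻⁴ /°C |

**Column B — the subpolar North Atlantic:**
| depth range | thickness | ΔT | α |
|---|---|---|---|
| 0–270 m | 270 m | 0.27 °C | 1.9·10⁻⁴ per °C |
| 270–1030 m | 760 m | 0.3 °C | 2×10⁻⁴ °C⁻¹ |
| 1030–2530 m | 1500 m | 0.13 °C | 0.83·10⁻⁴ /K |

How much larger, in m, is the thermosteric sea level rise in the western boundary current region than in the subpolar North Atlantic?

Δh_A − Δh_B ≈ 0.0982 m

A Layer 1: 1.2 × 150 × 2.7×10⁻⁴ = 0.04860 m
A 600 × 0.87 × 2.4×10⁻⁴ = 0.12528 m
A total: 0.17388 m
B 1.9×10⁻⁴ × 270 × 0.27 = 0.013851 m
B 270–1030 m: 2×10⁻⁴ × 760 × 0.3 = 0.04560 m
B 1030–2530 m: 0.13 × 1500 × 0.83×10⁻⁴ = 0.016185 m
B total: 0.075636 m
Difference: 0.17388 − 0.075636 = 0.098244 m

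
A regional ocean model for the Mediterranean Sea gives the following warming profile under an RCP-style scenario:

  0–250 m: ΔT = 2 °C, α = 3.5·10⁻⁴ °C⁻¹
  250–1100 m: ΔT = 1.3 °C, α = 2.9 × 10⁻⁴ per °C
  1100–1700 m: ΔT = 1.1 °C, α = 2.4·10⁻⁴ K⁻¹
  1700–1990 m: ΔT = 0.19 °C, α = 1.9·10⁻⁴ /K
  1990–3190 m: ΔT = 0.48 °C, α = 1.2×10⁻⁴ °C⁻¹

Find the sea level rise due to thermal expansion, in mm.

Δh ≈ 733 mm

2 × 250 × 3.5×10⁻⁴ = 0.17500 m
2.9×10⁻⁴ × 1.3 × 850 = 0.32045 m
Layer 3: 2.4×10⁻⁴ × 1.1 × 600 = 0.15840 m
1700–1990 m: 0.19 × 290 × 1.9×10⁻⁴ = 0.010469 m
1990–3190 m: 0.48 × 1200 × 1.2×10⁻⁴ = 0.06912 m
Δh = 0.17500 + 0.32045 + 0.15840 + 0.010469 + 0.06912 = 0.733439 m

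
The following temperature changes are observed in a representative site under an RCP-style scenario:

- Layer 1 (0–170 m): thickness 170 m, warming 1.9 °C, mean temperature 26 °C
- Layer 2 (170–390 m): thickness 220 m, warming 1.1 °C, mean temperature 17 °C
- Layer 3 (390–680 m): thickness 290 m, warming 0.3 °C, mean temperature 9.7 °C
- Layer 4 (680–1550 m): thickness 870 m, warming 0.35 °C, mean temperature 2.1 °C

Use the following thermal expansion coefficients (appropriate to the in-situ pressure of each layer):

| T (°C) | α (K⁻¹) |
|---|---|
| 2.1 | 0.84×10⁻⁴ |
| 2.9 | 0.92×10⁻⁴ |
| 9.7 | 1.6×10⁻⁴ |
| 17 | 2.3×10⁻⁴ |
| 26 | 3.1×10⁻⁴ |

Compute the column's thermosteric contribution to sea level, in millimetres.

195 mm

Layer 1 at 26 °C → α = 3.1×10⁻⁴ K⁻¹
Layer 2 at 17 °C → α = 2.3×10⁻⁴ K⁻¹
Layer 3 at 9.7 °C → α = 1.6×10⁻⁴ K⁻¹
Layer 4 at 2.1 °C → α = 0.84×10⁻⁴ K⁻¹
Layer 1: 170 × 3.1×10⁻⁴ × 1.9 = 0.10013 m
Layer 2: 220 × 1.1 × 2.3×10⁻⁴ = 0.05566 m
290 × 0.3 × 1.6×10⁻⁴ = 0.01392 m
Layer 4: 0.35 × 0.84×10⁻⁴ × 870 = 0.025578 m
Δh = 0.10013 + 0.05566 + 0.01392 + 0.025578 = 0.195288 m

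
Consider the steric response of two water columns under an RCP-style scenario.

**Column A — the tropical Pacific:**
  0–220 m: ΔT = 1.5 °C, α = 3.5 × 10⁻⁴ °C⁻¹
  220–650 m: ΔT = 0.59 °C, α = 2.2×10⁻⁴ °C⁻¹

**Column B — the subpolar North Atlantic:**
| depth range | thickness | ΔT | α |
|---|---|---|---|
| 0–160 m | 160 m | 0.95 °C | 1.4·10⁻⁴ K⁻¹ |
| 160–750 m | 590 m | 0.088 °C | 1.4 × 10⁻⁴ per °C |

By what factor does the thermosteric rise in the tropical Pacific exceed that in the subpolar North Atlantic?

A Layer 1: 220 × 1.5 × 3.5×10⁻⁴ = 0.11550 m
A 220–650 m: 430 × 2.2×10⁻⁴ × 0.59 = 0.055814 m
A total: 0.171314 m
B Layer 1: 1.4×10⁻⁴ × 0.95 × 160 = 0.02128 m
B 1.4×10⁻⁴ × 590 × 0.088 = 0.0072688 m
B total: 0.0285488 m
Ratio: 0.171314 / 0.0285488 ≈ 6.001

a factor of 6.00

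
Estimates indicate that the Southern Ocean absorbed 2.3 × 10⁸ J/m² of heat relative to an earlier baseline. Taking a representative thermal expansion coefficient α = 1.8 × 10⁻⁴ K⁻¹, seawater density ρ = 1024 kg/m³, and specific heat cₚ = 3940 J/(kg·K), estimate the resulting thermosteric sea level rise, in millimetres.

Δh = αQ/(ρcₚ) = 1.8×10⁻⁴ × 2.3×10⁸ / (1024 × 3940) ≈ 0.010261 m

about 10 mm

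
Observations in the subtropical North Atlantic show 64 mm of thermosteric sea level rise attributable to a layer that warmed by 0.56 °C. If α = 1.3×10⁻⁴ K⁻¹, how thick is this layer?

879 m

H = Δh/(αΔT) = 0.064 / (1.3×10⁻⁴ × 0.56) ≈ 879.1 m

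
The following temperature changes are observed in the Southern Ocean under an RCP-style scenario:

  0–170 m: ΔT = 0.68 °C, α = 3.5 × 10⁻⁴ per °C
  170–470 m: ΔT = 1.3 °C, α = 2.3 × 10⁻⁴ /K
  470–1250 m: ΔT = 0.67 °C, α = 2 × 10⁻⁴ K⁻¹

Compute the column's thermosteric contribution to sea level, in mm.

Δh ≈ 235 mm

Layer 1: 3.5×10⁻⁴ × 0.68 × 170 = 0.04046 m
1.3 × 300 × 2.3×10⁻⁴ = 0.08970 m
780 × 2×10⁻⁴ × 0.67 = 0.10452 m
Δh = 0.04046 + 0.08970 + 0.10452 = 0.23468 m ≈ 235 mm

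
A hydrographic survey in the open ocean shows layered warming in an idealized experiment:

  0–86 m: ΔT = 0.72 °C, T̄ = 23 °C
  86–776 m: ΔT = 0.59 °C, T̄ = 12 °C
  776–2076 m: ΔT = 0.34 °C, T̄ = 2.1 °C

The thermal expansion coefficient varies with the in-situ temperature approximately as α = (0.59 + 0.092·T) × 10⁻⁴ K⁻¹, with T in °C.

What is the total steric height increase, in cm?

about 12 cm

Layer 1: α = (0.59 + 0.092×23)×10⁻⁴ = 2.706×10⁻⁴ K⁻¹
Layer 2: α = (0.59 + 0.092×12)×10⁻⁴ = 1.694×10⁻⁴ K⁻¹
Layer 3: α = (0.59 + 0.092×2.1)×10⁻⁴ = 0.7832×10⁻⁴ K⁻¹
0.72 × 86 × 2.706×10⁻⁴ = 0.016755552 m
Layer 2: 1.694×10⁻⁴ × 0.59 × 690 = 0.06896274 m
0.7832×10⁻⁴ × 0.34 × 1300 = 0.03461744 m
Δh = 0.016755552 + 0.06896274 + 0.03461744 = 0.120335732 m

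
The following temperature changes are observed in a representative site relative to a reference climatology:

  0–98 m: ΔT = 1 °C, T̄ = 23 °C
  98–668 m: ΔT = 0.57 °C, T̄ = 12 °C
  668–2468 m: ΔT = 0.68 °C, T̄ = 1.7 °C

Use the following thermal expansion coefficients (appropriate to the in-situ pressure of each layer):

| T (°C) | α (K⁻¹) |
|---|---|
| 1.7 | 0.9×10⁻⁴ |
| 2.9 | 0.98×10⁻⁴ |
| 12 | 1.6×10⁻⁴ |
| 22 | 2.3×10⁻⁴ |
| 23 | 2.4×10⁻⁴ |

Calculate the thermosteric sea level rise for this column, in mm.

Layer 1 at 23 °C → α = 2.4×10⁻⁴ K⁻¹
Layer 2 at 12 °C → α = 1.6×10⁻⁴ K⁻¹
Layer 3 at 1.7 °C → α = 0.9×10⁻⁴ K⁻¹
Layer 1: 98 × 1 × 2.4×10⁻⁴ = 0.02352 m
570 × 0.57 × 1.6×10⁻⁴ = 0.051984 m
Layer 3: 1800 × 0.9×10⁻⁴ × 0.68 = 0.11016 m
Δh = 0.02352 + 0.051984 + 0.11016 = 0.185664 m

Δh = 186 mm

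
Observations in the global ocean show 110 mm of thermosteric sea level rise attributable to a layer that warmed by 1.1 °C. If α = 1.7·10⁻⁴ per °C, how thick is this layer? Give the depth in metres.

H = Δh/(αΔT) = 0.11 / (1.7×10⁻⁴ × 1.1) ≈ 588.2 m

about 588 m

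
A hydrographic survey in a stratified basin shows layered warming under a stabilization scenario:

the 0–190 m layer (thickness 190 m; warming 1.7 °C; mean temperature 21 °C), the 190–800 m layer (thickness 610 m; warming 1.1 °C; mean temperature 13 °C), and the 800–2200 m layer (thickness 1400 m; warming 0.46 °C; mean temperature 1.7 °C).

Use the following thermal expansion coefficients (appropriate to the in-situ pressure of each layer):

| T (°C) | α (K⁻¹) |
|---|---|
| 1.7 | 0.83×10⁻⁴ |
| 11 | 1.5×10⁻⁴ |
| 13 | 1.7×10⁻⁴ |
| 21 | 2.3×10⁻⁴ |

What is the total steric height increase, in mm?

Layer 1 at 21 °C → α = 2.3×10⁻⁴ K⁻¹
Layer 2 at 13 °C → α = 1.7×10⁻⁴ K⁻¹
Layer 3 at 1.7 °C → α = 0.83×10⁻⁴ K⁻¹
0–190 m: 190 × 1.7 × 2.3×10⁻⁴ = 0.07429 m
610 × 1.7×10⁻⁴ × 1.1 = 0.11407 m
1400 × 0.46 × 0.83×10⁻⁴ = 0.053452 m
Δh = 0.07429 + 0.11407 + 0.053452 = 0.241812 m ≈ 242 mm

242 mm of thermosteric rise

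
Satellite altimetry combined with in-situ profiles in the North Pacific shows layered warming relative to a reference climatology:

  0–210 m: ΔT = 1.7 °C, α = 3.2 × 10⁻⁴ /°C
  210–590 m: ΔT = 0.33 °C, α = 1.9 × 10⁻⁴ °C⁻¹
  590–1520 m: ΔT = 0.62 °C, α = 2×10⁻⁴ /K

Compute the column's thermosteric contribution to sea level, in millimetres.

3.2×10⁻⁴ × 1.7 × 210 = 0.11424 m
210–590 m: 0.33 × 380 × 1.9×10⁻⁴ = 0.023826 m
2×10⁻⁴ × 0.62 × 930 = 0.11532 m
Δh = 0.11424 + 0.023826 + 0.11532 = 0.253386 m

Δh = 253 mm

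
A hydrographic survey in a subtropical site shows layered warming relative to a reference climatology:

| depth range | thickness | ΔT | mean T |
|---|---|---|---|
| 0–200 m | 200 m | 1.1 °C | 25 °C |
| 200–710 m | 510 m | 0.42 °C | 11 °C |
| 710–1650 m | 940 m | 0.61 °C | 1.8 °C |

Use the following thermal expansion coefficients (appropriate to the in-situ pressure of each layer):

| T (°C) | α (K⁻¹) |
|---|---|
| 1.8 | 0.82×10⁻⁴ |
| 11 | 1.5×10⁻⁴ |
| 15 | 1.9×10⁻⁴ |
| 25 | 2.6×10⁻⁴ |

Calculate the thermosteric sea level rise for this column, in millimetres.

about 140 mm

Layer 1 at 25 °C → α = 2.6×10⁻⁴ K⁻¹
Layer 2 at 11 °C → α = 1.5×10⁻⁴ K⁻¹
Layer 3 at 1.8 °C → α = 0.82×10⁻⁴ K⁻¹
0–200 m: 200 × 1.1 × 2.6×10⁻⁴ = 0.05720 m
Layer 2: 510 × 1.5×10⁻⁴ × 0.42 = 0.03213 m
0.82×10⁻⁴ × 940 × 0.61 = 0.0470188 m
Δh = 0.05720 + 0.03213 + 0.0470188 = 0.1363488 m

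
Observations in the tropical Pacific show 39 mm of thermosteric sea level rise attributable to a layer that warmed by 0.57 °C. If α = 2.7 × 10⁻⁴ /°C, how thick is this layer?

about 253 m

H = Δh/(αΔT) = 0.039 / (2.7×10⁻⁴ × 0.57) ≈ 253.4 m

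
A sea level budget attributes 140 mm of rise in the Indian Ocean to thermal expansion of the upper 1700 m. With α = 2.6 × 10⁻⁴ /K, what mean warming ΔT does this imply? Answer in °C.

ΔT = Δh/(αH) = 0.14 / (2.6×10⁻⁴ × 1700) ≈ 0.3167 °C

about 0.317 °C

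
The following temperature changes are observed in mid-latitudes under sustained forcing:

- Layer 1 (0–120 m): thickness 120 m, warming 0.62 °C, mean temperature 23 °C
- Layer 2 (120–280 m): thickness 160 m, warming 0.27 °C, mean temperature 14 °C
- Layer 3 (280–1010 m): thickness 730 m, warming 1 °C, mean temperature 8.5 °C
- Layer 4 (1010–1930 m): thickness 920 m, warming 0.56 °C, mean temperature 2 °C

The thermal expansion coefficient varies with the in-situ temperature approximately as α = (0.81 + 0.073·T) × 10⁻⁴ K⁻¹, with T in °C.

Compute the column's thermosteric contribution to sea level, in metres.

Layer 1: α = (0.81 + 0.073×23)×10⁻⁴ = 2.489×10⁻⁴ K⁻¹
Layer 2: α = (0.81 + 0.073×14)×10⁻⁴ = 1.832×10⁻⁴ K⁻¹
Layer 3: α = (0.81 + 0.073×8.5)×10⁻⁴ = 1.4305×10⁻⁴ K⁻¹
Layer 4: α = (0.81 + 0.073×2)×10⁻⁴ = 0.956×10⁻⁴ K⁻¹
0–120 m: 0.62 × 2.489×10⁻⁴ × 120 = 0.01851816 m
120–280 m: 1.832×10⁻⁴ × 0.27 × 160 = 0.00791424 m
1 × 1.4305×10⁻⁴ × 730 = 0.1044265 m
920 × 0.56 × 0.956×10⁻⁴ = 0.04925312 m
Δh = 0.01851816 + 0.00791424 + 0.1044265 + 0.04925312 = 0.18011202 m ≈ 0.180 m

Δh ≈ 0.180 m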